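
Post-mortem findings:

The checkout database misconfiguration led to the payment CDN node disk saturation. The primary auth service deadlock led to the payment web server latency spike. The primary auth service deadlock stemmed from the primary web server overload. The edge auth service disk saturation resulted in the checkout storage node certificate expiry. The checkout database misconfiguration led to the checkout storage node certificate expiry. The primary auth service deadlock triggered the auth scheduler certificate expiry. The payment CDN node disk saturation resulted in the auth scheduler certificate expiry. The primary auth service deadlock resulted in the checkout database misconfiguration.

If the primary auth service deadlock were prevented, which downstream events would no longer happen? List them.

Downstream of the primary auth service deadlock: the checkout database misconfiguration, the checkout storage node certificate expiry, the payment web server latency spike, the payment CDN node disk saturation, the auth scheduler certificate expiry.
Of those, still caused via another path: the checkout storage node certificate expiry.
The remainder have no surviving cause.

the auth scheduler certificate expiry, the checkout database misconfiguration, the payment CDN node disk saturation, the payment web server latency spike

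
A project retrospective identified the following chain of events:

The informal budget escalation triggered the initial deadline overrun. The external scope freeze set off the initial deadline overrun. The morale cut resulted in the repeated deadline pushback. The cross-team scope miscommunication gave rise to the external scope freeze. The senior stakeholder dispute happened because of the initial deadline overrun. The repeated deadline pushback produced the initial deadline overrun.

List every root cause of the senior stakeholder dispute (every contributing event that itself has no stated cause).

Tracing upstream from the senior stakeholder dispute: the senior stakeholder dispute ← the initial deadline overrun ← the repeated deadline pushback ← the morale cut.
A separate upstream branch: the senior stakeholder dispute ← the initial deadline overrun ← the external scope freeze ← the cross-team scope miscommunication.
A separate upstream branch: the senior stakeholder dispute ← the initial deadline overrun ← the informal budget escalation.
Each of those chain origins has no stated cause.

the cross-team scope miscommunication, the informal budget escalation, the morale cut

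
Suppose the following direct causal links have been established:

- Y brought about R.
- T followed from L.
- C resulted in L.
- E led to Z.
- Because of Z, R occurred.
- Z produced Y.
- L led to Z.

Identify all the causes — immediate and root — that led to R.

Immediate causes of R: Z, Y.
Further upstream: C, L, E.

C, E, L, Y, Z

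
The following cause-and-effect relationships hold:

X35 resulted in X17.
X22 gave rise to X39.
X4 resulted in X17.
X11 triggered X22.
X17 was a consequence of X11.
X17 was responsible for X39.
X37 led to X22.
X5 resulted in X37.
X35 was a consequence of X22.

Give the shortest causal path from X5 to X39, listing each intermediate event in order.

X5 → X37
X37 → X22
X22 → X39
Length: 3 steps.

X5 → X37 → X22 → X39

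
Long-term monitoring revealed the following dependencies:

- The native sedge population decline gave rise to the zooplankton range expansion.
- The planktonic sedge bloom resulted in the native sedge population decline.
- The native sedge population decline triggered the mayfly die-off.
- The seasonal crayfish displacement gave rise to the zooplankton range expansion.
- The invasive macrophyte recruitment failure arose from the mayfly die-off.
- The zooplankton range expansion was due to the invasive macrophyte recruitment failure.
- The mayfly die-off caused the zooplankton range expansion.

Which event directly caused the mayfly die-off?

Upstream contributors include the planktonic sedge bloom, but only the native sedge population decline feeds directly into the mayfly die-off.

the native sedge population decline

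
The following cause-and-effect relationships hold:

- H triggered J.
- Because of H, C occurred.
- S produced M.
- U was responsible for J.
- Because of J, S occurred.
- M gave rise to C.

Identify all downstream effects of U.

C, J, M, S

Direct effects: J.
2 steps out: S.
3 steps out: M.
4 steps out: C.
Not reachable from it: H.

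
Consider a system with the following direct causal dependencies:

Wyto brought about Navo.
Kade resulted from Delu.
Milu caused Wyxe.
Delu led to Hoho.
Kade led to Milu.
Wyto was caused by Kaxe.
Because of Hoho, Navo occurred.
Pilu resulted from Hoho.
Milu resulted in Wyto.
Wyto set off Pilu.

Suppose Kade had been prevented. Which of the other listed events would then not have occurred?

Downstream of Kade: Milu, Wyxe, Wyto, Navo, Pilu.
Of those, still caused via another path: Wyto, Navo, Pilu.
The remainder have no surviving cause.

Milu, Wyxe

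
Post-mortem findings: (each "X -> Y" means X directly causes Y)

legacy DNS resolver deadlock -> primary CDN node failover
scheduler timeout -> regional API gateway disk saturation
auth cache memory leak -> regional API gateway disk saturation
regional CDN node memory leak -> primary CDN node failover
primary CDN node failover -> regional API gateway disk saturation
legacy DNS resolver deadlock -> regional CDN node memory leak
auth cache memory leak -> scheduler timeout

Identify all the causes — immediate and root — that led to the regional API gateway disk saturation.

the auth cache memory leak, the legacy DNS resolver deadlock, the primary CDN node failover, the regional CDN node memory leak, the scheduler timeout

Immediate causes of the regional API gateway disk saturation: the auth cache memory leak, the primary CDN node failover, the scheduler timeout.
Further upstream: the legacy DNS resolver deadlock, the regional CDN node memory leak.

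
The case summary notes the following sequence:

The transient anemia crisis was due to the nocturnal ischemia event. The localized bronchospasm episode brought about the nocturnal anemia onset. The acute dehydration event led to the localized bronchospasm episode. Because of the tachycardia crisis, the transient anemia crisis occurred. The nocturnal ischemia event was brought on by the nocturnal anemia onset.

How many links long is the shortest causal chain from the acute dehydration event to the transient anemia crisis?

Shortest chain: the acute dehydration event → the localized bronchospasm episode → the nocturnal anemia onset → the nocturnal ischemia event → the transient anemia crisis.

4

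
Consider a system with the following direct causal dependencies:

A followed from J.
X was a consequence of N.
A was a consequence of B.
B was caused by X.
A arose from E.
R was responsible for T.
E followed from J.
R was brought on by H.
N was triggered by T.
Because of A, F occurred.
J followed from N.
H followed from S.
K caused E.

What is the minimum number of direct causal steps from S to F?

Shortest chain: S → H → R → T → N → J → A → F.

7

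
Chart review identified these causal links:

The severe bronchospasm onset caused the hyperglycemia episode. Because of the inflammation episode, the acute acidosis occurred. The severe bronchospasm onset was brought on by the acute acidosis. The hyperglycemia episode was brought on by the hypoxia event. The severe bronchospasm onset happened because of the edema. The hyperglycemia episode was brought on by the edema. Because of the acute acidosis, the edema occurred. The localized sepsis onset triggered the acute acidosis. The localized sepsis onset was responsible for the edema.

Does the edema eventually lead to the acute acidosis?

No

The edema leads to the severe bronchospasm onset, the hyperglycemia episode; the acute acidosis is not among them.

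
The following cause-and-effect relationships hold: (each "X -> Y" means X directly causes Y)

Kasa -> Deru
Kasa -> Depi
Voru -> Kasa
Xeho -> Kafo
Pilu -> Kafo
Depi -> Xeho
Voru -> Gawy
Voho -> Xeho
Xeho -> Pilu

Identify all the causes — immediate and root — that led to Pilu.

Depi, Kasa, Voho, Voru, Xeho

Immediate cause of Pilu: Xeho.
Further upstream: Voru, Kasa, Depi, Voho.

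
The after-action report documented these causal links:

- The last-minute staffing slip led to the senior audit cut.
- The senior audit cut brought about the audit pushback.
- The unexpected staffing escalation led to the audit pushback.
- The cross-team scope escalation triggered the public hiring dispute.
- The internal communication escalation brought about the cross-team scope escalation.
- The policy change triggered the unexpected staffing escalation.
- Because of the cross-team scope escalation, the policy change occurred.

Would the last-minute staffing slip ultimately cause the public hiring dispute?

The last-minute staffing slip leads to the senior audit cut, the audit pushback; the public hiring dispute is not among them.

No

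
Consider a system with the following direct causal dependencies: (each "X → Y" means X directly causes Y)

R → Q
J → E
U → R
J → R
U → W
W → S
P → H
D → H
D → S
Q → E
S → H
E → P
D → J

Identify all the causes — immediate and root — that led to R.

D, J, U

Immediate causes of R: U, J.
Further upstream: D.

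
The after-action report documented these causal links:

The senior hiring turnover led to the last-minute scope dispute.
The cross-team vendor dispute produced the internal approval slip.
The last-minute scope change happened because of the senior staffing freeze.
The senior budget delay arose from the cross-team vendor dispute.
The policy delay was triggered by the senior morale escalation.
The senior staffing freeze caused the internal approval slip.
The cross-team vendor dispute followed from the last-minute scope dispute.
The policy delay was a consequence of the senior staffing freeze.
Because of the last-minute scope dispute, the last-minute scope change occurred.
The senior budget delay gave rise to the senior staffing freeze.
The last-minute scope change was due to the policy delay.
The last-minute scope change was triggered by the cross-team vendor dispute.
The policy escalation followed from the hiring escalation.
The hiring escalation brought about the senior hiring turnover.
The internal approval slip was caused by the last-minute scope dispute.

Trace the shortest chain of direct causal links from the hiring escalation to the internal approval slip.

the hiring escalation → the senior hiring turnover → the last-minute scope dispute → the internal approval slip

the hiring escalation → the senior hiring turnover
the senior hiring turnover → the last-minute scope dispute
the last-minute scope dispute → the internal approval slip
Length: 3 steps.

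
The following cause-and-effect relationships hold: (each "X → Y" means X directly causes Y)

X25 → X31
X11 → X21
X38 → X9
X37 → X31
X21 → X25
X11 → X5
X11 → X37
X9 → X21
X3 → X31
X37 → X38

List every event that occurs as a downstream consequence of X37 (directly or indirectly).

Direct effects: X38, X31.
2 steps out: X9.
3 steps out: X21.
4 steps out: X25.
Not reachable from it: X11, X5, X3.

X21, X25, X31, X38, X9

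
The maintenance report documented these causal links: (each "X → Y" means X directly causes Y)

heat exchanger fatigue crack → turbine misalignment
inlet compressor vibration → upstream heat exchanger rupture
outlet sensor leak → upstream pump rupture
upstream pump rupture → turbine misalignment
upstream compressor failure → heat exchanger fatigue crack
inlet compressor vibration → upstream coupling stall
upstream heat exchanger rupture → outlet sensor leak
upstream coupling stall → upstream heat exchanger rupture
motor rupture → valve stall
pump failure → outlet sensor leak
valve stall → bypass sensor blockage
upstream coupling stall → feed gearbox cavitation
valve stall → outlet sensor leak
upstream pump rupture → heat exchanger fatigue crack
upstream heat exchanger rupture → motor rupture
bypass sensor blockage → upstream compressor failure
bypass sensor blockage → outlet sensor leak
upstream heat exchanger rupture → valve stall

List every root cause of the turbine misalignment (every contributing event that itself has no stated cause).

Tracing upstream from the turbine misalignment: the turbine misalignment ← the upstream pump rupture ← the outlet sensor leak ← the upstream heat exchanger rupture ← the inlet compressor vibration.
A separate upstream branch: the turbine misalignment ← the upstream pump rupture ← the outlet sensor leak ← the pump failure.
Each of those chain origins has no stated cause.

the inlet compressor vibration, the pump failure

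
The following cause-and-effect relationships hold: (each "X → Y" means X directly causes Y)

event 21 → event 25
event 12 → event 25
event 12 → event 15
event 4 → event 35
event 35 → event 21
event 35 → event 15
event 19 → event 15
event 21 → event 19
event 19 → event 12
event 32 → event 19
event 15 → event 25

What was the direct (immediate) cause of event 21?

event 35

Upstream contributors include event 4, but only event 35 feeds directly into event 21.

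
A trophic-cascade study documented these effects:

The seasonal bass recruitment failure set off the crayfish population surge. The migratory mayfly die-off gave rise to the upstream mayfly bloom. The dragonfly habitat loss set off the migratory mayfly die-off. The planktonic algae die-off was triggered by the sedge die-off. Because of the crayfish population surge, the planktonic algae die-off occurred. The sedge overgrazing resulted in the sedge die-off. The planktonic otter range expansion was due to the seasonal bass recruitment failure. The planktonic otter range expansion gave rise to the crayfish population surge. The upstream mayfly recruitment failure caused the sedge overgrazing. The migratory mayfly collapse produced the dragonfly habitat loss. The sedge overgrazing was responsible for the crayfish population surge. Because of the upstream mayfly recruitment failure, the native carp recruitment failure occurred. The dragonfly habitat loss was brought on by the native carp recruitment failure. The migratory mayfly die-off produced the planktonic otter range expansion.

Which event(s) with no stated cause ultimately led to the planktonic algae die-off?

Tracing upstream from the planktonic algae die-off: the planktonic algae die-off ← the sedge die-off ← the sedge overgrazing ← the upstream mayfly recruitment failure.
A separate upstream branch: the planktonic algae die-off ← the crayfish population surge ← the planktonic otter range expansion ← the migratory mayfly die-off ← the dragonfly habitat loss ← the migratory mayfly collapse.
A separate upstream branch: the planktonic algae die-off ← the crayfish population surge ← the seasonal bass recruitment failure.
Each of those chain origins has no stated cause.

the migratory mayfly collapse, the seasonal bass recruitment failure, the upstream mayfly recruitment failure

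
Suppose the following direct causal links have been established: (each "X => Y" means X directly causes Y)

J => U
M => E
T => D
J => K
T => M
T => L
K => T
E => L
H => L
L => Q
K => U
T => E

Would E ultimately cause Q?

Yes

There is a causal chain: E → L → Q.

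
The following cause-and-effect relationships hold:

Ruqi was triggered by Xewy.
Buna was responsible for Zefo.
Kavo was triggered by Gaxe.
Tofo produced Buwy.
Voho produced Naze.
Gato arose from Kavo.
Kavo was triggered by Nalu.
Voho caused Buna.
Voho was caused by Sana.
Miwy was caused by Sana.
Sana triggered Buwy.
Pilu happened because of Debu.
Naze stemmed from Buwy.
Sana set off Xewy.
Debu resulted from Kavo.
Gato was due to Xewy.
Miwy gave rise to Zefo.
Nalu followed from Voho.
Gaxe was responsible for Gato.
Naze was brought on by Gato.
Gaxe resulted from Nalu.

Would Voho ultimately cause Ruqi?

No

Voho leads to Nalu, Gaxe, Kavo, Debu, Gato, Naze, Pilu, Buna, Zefo; Ruqi is not among them.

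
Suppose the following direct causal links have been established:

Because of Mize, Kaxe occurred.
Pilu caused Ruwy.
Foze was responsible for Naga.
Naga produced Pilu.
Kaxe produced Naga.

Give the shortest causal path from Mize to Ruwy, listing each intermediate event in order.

Mize → Kaxe
Kaxe → Naga
Naga → Pilu
Pilu → Ruwy
Length: 4 steps.

Mize → Kaxe → Naga → Pilu → Ruwy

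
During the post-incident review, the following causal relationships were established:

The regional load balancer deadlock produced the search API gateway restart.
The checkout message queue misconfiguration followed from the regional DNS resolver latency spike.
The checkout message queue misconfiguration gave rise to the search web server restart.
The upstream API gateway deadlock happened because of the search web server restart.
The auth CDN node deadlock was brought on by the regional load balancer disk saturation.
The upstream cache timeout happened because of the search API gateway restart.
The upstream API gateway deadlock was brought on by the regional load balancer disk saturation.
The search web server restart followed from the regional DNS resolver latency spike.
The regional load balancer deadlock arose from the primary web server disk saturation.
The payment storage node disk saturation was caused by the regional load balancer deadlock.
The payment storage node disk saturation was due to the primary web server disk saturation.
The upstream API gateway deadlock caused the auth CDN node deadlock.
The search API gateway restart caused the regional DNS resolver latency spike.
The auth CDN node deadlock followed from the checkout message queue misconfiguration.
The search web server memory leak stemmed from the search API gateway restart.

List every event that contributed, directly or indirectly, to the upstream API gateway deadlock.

the checkout message queue misconfiguration, the primary web server disk saturation, the regional DNS resolver latency spike, the regional load balancer deadlock, the regional load balancer disk saturation, the search API gateway restart, the search web server restart

Immediate causes of the upstream API gateway deadlock: the search web server restart, the regional load balancer disk saturation.
Further upstream: the primary web server disk saturation, the regional load balancer deadlock, the search API gateway restart, the regional DNS resolver latency spike, the checkout message queue misconfiguration.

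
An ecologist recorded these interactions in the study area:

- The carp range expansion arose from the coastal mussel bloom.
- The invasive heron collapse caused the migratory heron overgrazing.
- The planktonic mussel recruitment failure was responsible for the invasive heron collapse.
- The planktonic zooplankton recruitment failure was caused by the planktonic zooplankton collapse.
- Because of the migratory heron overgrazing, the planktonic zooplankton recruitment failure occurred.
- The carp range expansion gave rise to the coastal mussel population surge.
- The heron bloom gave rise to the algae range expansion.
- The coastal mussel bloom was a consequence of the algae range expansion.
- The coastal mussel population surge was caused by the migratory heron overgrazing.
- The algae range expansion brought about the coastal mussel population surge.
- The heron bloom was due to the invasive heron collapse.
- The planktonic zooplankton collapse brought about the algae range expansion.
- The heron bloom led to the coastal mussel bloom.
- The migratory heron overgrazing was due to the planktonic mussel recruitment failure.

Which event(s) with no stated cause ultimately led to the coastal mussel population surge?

Tracing upstream from the coastal mussel population surge: the coastal mussel population surge ← the migratory heron overgrazing ← the planktonic mussel recruitment failure.
A separate upstream branch: the coastal mussel population surge ← the algae range expansion ← the planktonic zooplankton collapse.
Each of those chain origins has no stated cause.

the planktonic mussel recruitment failure, the planktonic zooplankton collapse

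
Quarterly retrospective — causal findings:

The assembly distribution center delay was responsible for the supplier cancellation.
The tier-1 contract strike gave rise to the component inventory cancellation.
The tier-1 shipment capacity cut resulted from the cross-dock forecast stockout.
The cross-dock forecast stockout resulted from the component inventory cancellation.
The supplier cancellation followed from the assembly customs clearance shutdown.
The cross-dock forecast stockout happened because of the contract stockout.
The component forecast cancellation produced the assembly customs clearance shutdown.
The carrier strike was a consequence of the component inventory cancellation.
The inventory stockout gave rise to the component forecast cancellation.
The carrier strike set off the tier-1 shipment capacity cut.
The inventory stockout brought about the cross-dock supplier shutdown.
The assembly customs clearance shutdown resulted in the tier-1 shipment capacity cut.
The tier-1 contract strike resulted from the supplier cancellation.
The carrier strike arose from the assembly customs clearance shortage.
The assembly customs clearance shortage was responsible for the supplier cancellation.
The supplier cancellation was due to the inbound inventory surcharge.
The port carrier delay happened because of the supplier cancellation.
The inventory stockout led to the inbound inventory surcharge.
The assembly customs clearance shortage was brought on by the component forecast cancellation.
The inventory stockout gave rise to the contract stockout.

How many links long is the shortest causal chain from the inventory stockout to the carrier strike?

Shortest chain: the inventory stockout → the component forecast cancellation → the assembly customs clearance shortage → the carrier strike.

3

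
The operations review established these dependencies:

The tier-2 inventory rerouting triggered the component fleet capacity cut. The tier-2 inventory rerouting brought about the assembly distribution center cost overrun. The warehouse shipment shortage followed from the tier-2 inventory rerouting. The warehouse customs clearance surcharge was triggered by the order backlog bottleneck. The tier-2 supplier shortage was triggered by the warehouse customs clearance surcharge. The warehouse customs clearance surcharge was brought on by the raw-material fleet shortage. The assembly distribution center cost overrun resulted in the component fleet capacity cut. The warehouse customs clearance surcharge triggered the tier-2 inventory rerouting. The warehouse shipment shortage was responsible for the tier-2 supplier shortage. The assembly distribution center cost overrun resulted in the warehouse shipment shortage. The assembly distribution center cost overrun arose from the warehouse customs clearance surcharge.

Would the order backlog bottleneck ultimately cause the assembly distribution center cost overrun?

Yes

There is a causal chain: the order backlog bottleneck → the warehouse customs clearance surcharge → the assembly distribution center cost overrun.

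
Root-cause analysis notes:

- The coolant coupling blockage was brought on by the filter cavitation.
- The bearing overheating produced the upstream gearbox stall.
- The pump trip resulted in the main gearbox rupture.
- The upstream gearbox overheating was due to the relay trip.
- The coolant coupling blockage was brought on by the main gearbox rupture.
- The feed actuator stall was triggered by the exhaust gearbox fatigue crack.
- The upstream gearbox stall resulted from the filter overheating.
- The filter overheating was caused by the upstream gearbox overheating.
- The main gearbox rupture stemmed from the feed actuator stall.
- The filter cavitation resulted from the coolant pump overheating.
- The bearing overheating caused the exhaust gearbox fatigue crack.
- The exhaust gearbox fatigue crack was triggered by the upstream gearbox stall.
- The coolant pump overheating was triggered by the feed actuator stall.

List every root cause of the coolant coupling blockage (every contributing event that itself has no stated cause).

the bearing overheating, the pump trip, the relay trip

Tracing upstream from the coolant coupling blockage: the coolant coupling blockage ← the main gearbox rupture ← the feed actuator stall ← the exhaust gearbox fatigue crack ← the upstream gearbox stall ← the filter overheating ← the upstream gearbox overheating ← the relay trip.
A separate upstream branch: the coolant coupling blockage ← the main gearbox rupture ← the feed actuator stall ← the exhaust gearbox fatigue crack ← the bearing overheating.
A separate upstream branch: the coolant coupling blockage ← the main gearbox rupture ← the pump trip.
Each of those chain origins has no stated cause.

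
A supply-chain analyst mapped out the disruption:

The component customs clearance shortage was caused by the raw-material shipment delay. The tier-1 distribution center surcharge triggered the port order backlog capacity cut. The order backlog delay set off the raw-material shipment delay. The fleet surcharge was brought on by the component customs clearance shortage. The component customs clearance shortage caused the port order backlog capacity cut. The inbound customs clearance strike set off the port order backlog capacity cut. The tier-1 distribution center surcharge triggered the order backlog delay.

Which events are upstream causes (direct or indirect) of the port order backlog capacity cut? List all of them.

the component customs clearance shortage, the inbound customs clearance strike, the order backlog delay, the raw-material shipment delay, the tier-1 distribution center surcharge

Immediate causes of the port order backlog capacity cut: the tier-1 distribution center surcharge, the component customs clearance shortage, the inbound customs clearance strike.
Further upstream: the order backlog delay, the raw-material shipment delay.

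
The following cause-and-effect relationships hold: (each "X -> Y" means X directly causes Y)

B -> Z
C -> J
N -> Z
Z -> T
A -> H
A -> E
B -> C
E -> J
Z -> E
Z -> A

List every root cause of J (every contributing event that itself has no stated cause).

Tracing upstream from J: J ← E ← Z ← N.
A separate upstream branch: J ← C ← B.
Each of those chain origins has no stated cause.

B, N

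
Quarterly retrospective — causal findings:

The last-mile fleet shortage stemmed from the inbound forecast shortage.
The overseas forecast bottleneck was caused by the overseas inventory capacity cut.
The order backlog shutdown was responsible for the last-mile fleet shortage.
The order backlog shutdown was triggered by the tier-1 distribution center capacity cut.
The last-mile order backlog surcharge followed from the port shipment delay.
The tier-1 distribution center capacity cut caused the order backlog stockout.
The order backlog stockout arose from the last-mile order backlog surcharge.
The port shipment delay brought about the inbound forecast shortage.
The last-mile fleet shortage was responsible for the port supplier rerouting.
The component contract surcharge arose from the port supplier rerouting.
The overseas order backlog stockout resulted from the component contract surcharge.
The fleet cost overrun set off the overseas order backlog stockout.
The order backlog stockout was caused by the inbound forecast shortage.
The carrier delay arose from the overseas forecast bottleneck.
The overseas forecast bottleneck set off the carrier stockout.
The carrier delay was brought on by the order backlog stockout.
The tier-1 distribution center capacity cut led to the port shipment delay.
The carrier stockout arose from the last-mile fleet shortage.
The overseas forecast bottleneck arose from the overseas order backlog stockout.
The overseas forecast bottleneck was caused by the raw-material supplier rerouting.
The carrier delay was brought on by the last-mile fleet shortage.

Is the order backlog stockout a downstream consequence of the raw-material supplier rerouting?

The raw-material supplier rerouting leads to the overseas forecast bottleneck, the carrier delay, the carrier stockout; the order backlog stockout is not among them.

No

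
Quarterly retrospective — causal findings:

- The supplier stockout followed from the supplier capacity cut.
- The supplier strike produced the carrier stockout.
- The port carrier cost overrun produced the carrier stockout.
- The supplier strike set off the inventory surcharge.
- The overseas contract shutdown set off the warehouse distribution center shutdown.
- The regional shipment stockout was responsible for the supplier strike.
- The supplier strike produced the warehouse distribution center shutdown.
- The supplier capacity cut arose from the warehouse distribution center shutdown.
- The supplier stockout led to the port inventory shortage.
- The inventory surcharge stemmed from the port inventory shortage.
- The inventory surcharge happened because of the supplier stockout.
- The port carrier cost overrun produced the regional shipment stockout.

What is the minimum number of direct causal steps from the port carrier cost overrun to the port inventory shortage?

6

Shortest chain: the port carrier cost overrun → the regional shipment stockout → the supplier strike → the warehouse distribution center shutdown → the supplier capacity cut → the supplier stockout → the port inventory shortage.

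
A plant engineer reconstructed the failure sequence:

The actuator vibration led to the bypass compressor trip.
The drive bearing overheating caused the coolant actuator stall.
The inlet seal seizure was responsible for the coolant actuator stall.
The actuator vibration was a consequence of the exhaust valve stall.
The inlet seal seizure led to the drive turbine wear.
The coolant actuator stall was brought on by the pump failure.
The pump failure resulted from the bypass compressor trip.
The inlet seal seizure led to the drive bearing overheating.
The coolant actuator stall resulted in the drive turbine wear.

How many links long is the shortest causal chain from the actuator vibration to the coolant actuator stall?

3

Shortest chain: the actuator vibration → the bypass compressor trip → the pump failure → the coolant actuator stall.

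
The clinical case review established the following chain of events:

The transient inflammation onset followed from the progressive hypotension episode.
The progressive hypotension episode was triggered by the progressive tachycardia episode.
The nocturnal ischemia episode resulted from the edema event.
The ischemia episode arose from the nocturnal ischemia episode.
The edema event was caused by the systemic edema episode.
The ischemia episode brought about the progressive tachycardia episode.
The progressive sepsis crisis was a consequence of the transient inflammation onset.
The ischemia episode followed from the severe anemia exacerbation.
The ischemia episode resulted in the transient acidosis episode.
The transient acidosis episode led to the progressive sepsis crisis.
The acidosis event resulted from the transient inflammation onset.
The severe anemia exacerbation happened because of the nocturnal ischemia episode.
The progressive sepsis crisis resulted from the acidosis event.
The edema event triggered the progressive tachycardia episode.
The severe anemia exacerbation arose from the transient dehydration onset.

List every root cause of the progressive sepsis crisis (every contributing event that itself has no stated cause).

Tracing upstream from the progressive sepsis crisis: the progressive sepsis crisis ← the transient inflammation onset ← the progressive hypotension episode ← the progressive tachycardia episode ← the edema event ← the systemic edema episode.
A separate upstream branch: the progressive sepsis crisis ← the transient acidosis episode ← the ischemia episode ← the severe anemia exacerbation ← the transient dehydration onset.
Each of those chain origins has no stated cause.

the systemic edema episode, the transient dehydration onset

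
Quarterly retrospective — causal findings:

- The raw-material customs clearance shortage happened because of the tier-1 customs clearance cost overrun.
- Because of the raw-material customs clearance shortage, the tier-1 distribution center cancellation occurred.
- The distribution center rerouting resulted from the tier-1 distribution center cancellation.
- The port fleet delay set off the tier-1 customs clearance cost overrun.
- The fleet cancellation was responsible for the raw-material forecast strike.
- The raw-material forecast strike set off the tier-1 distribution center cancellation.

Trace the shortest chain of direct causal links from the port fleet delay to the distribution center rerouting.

the port fleet delay → the tier-1 customs clearance cost overrun → the raw-material customs clearance shortage → the tier-1 distribution center cancellation → the distribution center rerouting

the port fleet delay → the tier-1 customs clearance cost overrun
the tier-1 customs clearance cost overrun → the raw-material customs clearance shortage
the raw-material customs clearance shortage → the tier-1 distribution center cancellation
the tier-1 distribution center cancellation → the distribution center rerouting
Length: 4 steps.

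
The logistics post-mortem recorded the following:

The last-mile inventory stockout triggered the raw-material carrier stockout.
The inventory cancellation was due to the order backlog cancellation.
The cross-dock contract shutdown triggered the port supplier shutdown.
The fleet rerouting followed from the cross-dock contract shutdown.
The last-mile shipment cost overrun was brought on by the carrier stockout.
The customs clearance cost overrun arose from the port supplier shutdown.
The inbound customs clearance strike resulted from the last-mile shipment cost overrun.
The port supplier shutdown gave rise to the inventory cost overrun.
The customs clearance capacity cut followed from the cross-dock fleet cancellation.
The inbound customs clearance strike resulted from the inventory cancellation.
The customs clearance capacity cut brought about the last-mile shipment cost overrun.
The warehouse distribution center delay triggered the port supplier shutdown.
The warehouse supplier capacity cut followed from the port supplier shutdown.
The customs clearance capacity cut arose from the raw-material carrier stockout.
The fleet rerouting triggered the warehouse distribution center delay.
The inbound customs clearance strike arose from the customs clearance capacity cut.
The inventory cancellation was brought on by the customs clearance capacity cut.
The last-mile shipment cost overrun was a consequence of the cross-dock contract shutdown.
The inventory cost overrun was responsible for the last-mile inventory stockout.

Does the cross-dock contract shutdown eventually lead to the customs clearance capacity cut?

Yes

There is a causal chain: the cross-dock contract shutdown → the port supplier shutdown → the inventory cost overrun → the last-mile inventory stockout → the raw-material carrier stockout → the customs clearance capacity cut.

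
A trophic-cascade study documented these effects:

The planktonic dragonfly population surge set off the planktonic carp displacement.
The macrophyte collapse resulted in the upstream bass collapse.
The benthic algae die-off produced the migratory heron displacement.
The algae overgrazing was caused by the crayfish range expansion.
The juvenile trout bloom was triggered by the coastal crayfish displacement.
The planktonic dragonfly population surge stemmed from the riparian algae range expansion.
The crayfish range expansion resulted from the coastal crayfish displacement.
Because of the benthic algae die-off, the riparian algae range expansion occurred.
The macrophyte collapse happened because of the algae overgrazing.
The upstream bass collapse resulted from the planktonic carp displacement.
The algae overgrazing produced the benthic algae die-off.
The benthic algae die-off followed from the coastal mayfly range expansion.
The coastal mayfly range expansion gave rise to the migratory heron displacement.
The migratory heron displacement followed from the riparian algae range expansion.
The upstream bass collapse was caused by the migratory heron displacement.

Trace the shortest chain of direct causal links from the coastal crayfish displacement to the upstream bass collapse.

the coastal crayfish displacement → the crayfish range expansion
the crayfish range expansion → the algae overgrazing
the algae overgrazing → the macrophyte collapse
the macrophyte collapse → the upstream bass collapse
Length: 4 steps.

the coastal crayfish displacement → the crayfish range expansion → the algae overgrazing → the macrophyte collapse → the upstream bass collapse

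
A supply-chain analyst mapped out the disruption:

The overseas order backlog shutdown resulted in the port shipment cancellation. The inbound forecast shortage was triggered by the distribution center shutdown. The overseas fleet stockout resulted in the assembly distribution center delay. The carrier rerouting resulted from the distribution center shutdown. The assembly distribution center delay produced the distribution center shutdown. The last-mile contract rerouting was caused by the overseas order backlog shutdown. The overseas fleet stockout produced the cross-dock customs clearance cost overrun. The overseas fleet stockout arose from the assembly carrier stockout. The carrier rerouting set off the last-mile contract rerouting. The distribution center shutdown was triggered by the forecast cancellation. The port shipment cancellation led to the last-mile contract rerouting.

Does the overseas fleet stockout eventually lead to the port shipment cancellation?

The overseas fleet stockout leads to the assembly distribution center delay, the distribution center shutdown, the carrier rerouting, the inbound forecast shortage, the cross-dock customs clearance cost overrun, the last-mile contract rerouting; the port shipment cancellation is not among them.

No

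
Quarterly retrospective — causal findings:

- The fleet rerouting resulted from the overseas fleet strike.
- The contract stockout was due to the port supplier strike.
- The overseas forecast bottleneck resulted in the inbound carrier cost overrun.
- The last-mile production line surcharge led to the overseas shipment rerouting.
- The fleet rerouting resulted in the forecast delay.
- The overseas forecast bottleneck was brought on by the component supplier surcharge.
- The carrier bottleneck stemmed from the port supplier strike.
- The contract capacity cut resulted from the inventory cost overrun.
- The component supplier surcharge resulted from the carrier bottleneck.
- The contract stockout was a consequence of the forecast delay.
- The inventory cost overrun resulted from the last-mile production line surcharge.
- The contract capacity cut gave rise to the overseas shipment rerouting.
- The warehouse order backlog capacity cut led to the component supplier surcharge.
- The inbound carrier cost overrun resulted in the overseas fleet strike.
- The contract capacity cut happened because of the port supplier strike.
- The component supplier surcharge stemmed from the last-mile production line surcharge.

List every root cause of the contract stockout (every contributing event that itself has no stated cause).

Tracing upstream from the contract stockout: the contract stockout ← the forecast delay ← the fleet rerouting ← the overseas fleet strike ← the inbound carrier cost overrun ← the overseas forecast bottleneck ← the component supplier surcharge ← the last-mile production line surcharge.
A separate upstream branch: the contract stockout ← the port supplier strike.
A separate upstream branch: the contract stockout ← the forecast delay ← the fleet rerouting ← the overseas fleet strike ← the inbound carrier cost overrun ← the overseas forecast bottleneck ← the component supplier surcharge ← the warehouse order backlog capacity cut.
Each of those chain origins has no stated cause.

the last-mile production line surcharge, the port supplier strike, the warehouse order backlog capacity cut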